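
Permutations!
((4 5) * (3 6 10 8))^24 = (10) = [0, 1, 2, 3, 4, 5, 6, 7, 8, 9, 10]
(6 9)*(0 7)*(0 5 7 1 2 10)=(0 1 2 10)(5 7)(6 9)=[1, 2, 10, 3, 4, 7, 9, 5, 8, 6, 0]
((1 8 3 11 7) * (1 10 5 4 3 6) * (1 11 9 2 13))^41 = [0, 10, 11, 8, 1, 13, 4, 9, 5, 6, 2, 3, 12, 7] = (1 10 2 11 3 8 5 13 7 9 6 4)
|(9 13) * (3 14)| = |(3 14)(9 13)| = 2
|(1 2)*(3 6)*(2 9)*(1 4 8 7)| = 6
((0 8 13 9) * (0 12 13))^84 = (13) = [0, 1, 2, 3, 4, 5, 6, 7, 8, 9, 10, 11, 12, 13]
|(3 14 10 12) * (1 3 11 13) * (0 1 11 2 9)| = 8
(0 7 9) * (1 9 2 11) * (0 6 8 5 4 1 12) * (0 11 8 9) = (0 7 2 8 5 4 1)(6 9)(11 12) = [7, 0, 8, 3, 1, 4, 9, 2, 5, 6, 10, 12, 11]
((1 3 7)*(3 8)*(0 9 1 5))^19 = (0 7 8 9 5 3 1) = [7, 0, 2, 1, 4, 3, 6, 8, 9, 5]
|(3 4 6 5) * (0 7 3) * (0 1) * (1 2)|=8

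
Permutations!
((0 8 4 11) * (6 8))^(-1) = (0 11 4 8 6) = [11, 1, 2, 3, 8, 5, 0, 7, 6, 9, 10, 4]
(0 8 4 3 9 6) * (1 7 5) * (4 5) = [8, 7, 2, 9, 3, 1, 0, 4, 5, 6] = (0 8 5 1 7 4 3 9 6)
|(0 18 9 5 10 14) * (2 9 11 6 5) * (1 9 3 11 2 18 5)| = 28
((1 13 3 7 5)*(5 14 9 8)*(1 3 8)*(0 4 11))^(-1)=[11, 9, 2, 5, 0, 8, 6, 3, 13, 14, 10, 4, 12, 1, 7]=(0 11 4)(1 9 14 7 3 5 8 13)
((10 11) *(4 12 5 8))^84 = (12) = [0, 1, 2, 3, 4, 5, 6, 7, 8, 9, 10, 11, 12]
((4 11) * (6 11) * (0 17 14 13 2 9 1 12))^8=(17)(4 11 6)=[0, 1, 2, 3, 11, 5, 4, 7, 8, 9, 10, 6, 12, 13, 14, 15, 16, 17]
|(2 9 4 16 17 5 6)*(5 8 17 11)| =14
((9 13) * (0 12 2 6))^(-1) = (0 6 2 12)(9 13) = [6, 1, 12, 3, 4, 5, 2, 7, 8, 13, 10, 11, 0, 9]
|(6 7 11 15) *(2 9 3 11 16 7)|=|(2 9 3 11 15 6)(7 16)|=6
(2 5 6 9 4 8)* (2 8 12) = (2 5 6 9 4 12) = [0, 1, 5, 3, 12, 6, 9, 7, 8, 4, 10, 11, 2]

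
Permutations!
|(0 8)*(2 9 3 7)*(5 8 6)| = |(0 6 5 8)(2 9 3 7)| = 4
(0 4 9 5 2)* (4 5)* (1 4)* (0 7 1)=[5, 4, 7, 3, 9, 2, 6, 1, 8, 0]=(0 5 2 7 1 4 9)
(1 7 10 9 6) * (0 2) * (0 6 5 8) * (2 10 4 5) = [10, 7, 6, 3, 5, 8, 1, 4, 0, 2, 9] = (0 10 9 2 6 1 7 4 5 8)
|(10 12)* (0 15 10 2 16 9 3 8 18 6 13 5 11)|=|(0 15 10 12 2 16 9 3 8 18 6 13 5 11)|=14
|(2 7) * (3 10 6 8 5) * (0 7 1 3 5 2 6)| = |(0 7 6 8 2 1 3 10)| = 8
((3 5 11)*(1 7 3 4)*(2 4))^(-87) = (1 11 7 2 3 4 5) = [0, 11, 3, 4, 5, 1, 6, 2, 8, 9, 10, 7]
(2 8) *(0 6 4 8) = (0 6 4 8 2) = [6, 1, 0, 3, 8, 5, 4, 7, 2]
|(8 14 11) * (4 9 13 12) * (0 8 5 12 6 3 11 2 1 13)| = 13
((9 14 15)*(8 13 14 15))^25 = (8 13 14)(9 15) = [0, 1, 2, 3, 4, 5, 6, 7, 13, 15, 10, 11, 12, 14, 8, 9]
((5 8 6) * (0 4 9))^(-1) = (0 9 4)(5 6 8) = [9, 1, 2, 3, 0, 6, 8, 7, 5, 4]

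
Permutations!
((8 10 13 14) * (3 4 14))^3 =(3 8)(4 10)(13 14) =[0, 1, 2, 8, 10, 5, 6, 7, 3, 9, 4, 11, 12, 14, 13]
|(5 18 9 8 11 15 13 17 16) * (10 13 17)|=8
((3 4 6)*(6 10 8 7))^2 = (3 10 7)(4 8 6) = [0, 1, 2, 10, 8, 5, 4, 3, 6, 9, 7]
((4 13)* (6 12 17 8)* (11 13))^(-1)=(4 13 11)(6 8 17 12)=[0, 1, 2, 3, 13, 5, 8, 7, 17, 9, 10, 4, 6, 11, 14, 15, 16, 12]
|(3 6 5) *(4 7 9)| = 3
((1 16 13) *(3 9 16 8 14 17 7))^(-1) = (1 13 16 9 3 7 17 14 8) = [0, 13, 2, 7, 4, 5, 6, 17, 1, 3, 10, 11, 12, 16, 8, 15, 9, 14]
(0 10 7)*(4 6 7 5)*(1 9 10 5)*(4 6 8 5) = (0 4 8 5 6 7)(1 9 10) = [4, 9, 2, 3, 8, 6, 7, 0, 5, 10, 1]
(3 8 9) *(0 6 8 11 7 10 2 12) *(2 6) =[2, 1, 12, 11, 4, 5, 8, 10, 9, 3, 6, 7, 0] =(0 2 12)(3 11 7 10 6 8 9)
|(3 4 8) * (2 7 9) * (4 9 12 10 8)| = 7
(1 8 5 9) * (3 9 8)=(1 3 9)(5 8)=[0, 3, 2, 9, 4, 8, 6, 7, 5, 1]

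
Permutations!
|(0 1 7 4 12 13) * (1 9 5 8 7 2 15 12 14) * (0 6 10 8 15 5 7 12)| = |(0 9 7 4 14 1 2 5 15)(6 10 8 12 13)| = 45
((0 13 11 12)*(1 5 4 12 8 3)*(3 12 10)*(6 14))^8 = [8, 10, 2, 4, 1, 3, 6, 7, 13, 9, 5, 0, 11, 12, 14] = (14)(0 8 13 12 11)(1 10 5 3 4)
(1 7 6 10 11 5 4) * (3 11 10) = (1 7 6 3 11 5 4) = [0, 7, 2, 11, 1, 4, 3, 6, 8, 9, 10, 5]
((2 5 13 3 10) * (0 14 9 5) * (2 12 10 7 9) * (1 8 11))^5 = (0 2 14)(1 11 8)(10 12) = [2, 11, 14, 3, 4, 5, 6, 7, 1, 9, 12, 8, 10, 13, 0]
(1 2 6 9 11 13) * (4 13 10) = (1 2 6 9 11 10 4 13) = [0, 2, 6, 3, 13, 5, 9, 7, 8, 11, 4, 10, 12, 1]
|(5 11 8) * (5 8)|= |(5 11)|= 2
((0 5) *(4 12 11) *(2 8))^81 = (12)(0 5)(2 8) = [5, 1, 8, 3, 4, 0, 6, 7, 2, 9, 10, 11, 12]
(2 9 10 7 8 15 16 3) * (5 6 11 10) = (2 9 5 6 11 10 7 8 15 16 3) = [0, 1, 9, 2, 4, 6, 11, 8, 15, 5, 7, 10, 12, 13, 14, 16, 3]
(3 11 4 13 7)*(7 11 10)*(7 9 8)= (3 10 9 8 7)(4 13 11)= [0, 1, 2, 10, 13, 5, 6, 3, 7, 8, 9, 4, 12, 11]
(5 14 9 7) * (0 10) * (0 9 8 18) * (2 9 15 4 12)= (0 10 15 4 12 2 9 7 5 14 8 18)= [10, 1, 9, 3, 12, 14, 6, 5, 18, 7, 15, 11, 2, 13, 8, 4, 16, 17, 0]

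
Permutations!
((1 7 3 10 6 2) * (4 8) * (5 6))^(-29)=[0, 2, 6, 7, 8, 10, 5, 1, 4, 9, 3]=(1 2 6 5 10 3 7)(4 8)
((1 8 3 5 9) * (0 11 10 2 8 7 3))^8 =(0 2 11 8 10)(1 5 7 9 3) =[2, 5, 11, 1, 4, 7, 6, 9, 10, 3, 0, 8]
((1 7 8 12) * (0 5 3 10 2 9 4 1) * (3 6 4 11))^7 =(0 12 8 7 1 4 6 5)(2 11 10 9 3) =[12, 4, 11, 2, 6, 0, 5, 1, 7, 3, 9, 10, 8]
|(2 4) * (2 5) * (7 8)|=|(2 4 5)(7 8)|=6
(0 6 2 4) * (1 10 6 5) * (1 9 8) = (0 5 9 8 1 10 6 2 4) = [5, 10, 4, 3, 0, 9, 2, 7, 1, 8, 6]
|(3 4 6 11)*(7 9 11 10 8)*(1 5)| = 8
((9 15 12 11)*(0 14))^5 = (0 14)(9 15 12 11) = [14, 1, 2, 3, 4, 5, 6, 7, 8, 15, 10, 9, 11, 13, 0, 12]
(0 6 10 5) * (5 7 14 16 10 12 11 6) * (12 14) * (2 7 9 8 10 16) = (16)(0 5)(2 7 12 11 6 14)(8 10 9) = [5, 1, 7, 3, 4, 0, 14, 12, 10, 8, 9, 6, 11, 13, 2, 15, 16]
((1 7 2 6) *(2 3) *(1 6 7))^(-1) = [0, 1, 3, 7, 4, 5, 6, 2] = (2 3 7)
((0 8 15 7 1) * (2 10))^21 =(0 8 15 7 1)(2 10) =[8, 0, 10, 3, 4, 5, 6, 1, 15, 9, 2, 11, 12, 13, 14, 7]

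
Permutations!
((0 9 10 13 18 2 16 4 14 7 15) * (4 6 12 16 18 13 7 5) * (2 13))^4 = (0 15 7 10 9)(2 18 13)(4 14 5)(6 12 16) = [15, 1, 18, 3, 14, 4, 12, 10, 8, 0, 9, 11, 16, 2, 5, 7, 6, 17, 13]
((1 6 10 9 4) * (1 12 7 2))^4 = (1 4)(2 9)(6 12)(7 10) = [0, 4, 9, 3, 1, 5, 12, 10, 8, 2, 7, 11, 6]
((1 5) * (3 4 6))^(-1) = (1 5)(3 6 4) = [0, 5, 2, 6, 3, 1, 4]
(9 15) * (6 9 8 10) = (6 9 15 8 10) = [0, 1, 2, 3, 4, 5, 9, 7, 10, 15, 6, 11, 12, 13, 14, 8]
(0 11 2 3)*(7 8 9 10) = [11, 1, 3, 0, 4, 5, 6, 8, 9, 10, 7, 2] = (0 11 2 3)(7 8 9 10)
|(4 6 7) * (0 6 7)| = 2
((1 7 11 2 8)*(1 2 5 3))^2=[0, 11, 2, 7, 4, 1, 6, 5, 8, 9, 10, 3]=(1 11 3 7 5)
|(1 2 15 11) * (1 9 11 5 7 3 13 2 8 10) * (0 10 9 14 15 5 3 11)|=40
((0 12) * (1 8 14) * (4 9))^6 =(14) =[0, 1, 2, 3, 4, 5, 6, 7, 8, 9, 10, 11, 12, 13, 14]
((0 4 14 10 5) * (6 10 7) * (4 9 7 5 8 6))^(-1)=(0 5 14 4 7 9)(6 8 10)=[5, 1, 2, 3, 7, 14, 8, 9, 10, 0, 6, 11, 12, 13, 4]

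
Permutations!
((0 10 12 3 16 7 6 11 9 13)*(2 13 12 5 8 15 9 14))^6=(0 12 14 8 7)(2 15 6 10 3)(5 16 13 9 11)=[12, 1, 15, 2, 4, 16, 10, 0, 7, 11, 3, 5, 14, 9, 8, 6, 13]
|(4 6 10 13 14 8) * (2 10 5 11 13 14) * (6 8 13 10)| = |(2 6 5 11 10 14 13)(4 8)| = 14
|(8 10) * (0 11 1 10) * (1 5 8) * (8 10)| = |(0 11 5 10 1 8)| = 6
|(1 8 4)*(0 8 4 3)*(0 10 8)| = |(1 4)(3 10 8)| = 6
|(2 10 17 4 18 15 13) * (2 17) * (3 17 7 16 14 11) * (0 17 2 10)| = |(0 17 4 18 15 13 7 16 14 11 3 2)| = 12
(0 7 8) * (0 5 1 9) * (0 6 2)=(0 7 8 5 1 9 6 2)=[7, 9, 0, 3, 4, 1, 2, 8, 5, 6]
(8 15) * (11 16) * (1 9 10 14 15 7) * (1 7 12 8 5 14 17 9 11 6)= (1 11 16 6)(5 14 15)(8 12)(9 10 17)= [0, 11, 2, 3, 4, 14, 1, 7, 12, 10, 17, 16, 8, 13, 15, 5, 6, 9]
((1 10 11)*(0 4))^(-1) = [4, 11, 2, 3, 0, 5, 6, 7, 8, 9, 1, 10] = (0 4)(1 11 10)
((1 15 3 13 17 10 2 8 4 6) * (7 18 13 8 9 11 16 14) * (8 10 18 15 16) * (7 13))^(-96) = (18) = [0, 1, 2, 3, 4, 5, 6, 7, 8, 9, 10, 11, 12, 13, 14, 15, 16, 17, 18]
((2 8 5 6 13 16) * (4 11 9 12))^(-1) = (2 16 13 6 5 8)(4 12 9 11) = [0, 1, 16, 3, 12, 8, 5, 7, 2, 11, 10, 4, 9, 6, 14, 15, 13]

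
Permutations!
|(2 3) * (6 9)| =|(2 3)(6 9)| =2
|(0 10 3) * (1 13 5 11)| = 12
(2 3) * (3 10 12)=(2 10 12 3)=[0, 1, 10, 2, 4, 5, 6, 7, 8, 9, 12, 11, 3]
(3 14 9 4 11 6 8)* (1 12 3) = (1 12 3 14 9 4 11 6 8) = [0, 12, 2, 14, 11, 5, 8, 7, 1, 4, 10, 6, 3, 13, 9]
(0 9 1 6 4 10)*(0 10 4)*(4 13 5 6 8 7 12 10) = (0 9 1 8 7 12 10 4 13 5 6) = [9, 8, 2, 3, 13, 6, 0, 12, 7, 1, 4, 11, 10, 5]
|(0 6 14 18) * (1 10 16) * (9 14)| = 15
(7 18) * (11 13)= (7 18)(11 13)= [0, 1, 2, 3, 4, 5, 6, 18, 8, 9, 10, 13, 12, 11, 14, 15, 16, 17, 7]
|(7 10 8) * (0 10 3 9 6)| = |(0 10 8 7 3 9 6)| = 7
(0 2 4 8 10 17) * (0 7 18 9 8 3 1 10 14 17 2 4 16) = [4, 10, 16, 1, 3, 5, 6, 18, 14, 8, 2, 11, 12, 13, 17, 15, 0, 7, 9] = (0 4 3 1 10 2 16)(7 18 9 8 14 17)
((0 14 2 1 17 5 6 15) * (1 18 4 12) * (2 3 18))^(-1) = (0 15 6 5 17 1 12 4 18 3 14) = [15, 12, 2, 14, 18, 17, 5, 7, 8, 9, 10, 11, 4, 13, 0, 6, 16, 1, 3]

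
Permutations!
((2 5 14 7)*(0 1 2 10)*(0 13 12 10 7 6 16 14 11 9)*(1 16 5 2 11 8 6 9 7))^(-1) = [9, 7, 2, 3, 4, 6, 8, 11, 5, 14, 12, 1, 13, 10, 16, 15, 0] = (0 9 14 16)(1 7 11)(5 6 8)(10 12 13)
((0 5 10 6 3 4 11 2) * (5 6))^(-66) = [0, 1, 2, 3, 4, 5, 6, 7, 8, 9, 10, 11] = (11)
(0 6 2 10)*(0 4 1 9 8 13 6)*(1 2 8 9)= [0, 1, 10, 3, 2, 5, 8, 7, 13, 9, 4, 11, 12, 6]= (2 10 4)(6 8 13)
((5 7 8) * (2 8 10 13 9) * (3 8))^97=(2 3 8 5 7 10 13 9)=[0, 1, 3, 8, 4, 7, 6, 10, 5, 2, 13, 11, 12, 9]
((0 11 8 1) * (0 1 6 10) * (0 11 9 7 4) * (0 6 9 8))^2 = (0 9 4 10)(6 11 8 7) = [9, 1, 2, 3, 10, 5, 11, 6, 7, 4, 0, 8]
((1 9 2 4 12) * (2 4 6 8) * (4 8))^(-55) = (1 9 8 2 6 4 12) = [0, 9, 6, 3, 12, 5, 4, 7, 2, 8, 10, 11, 1]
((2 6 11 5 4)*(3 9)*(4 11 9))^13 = (2 3 6 4 9)(5 11) = [0, 1, 3, 6, 9, 11, 4, 7, 8, 2, 10, 5]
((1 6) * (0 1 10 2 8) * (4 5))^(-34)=(0 6 2)(1 10 8)=[6, 10, 0, 3, 4, 5, 2, 7, 1, 9, 8]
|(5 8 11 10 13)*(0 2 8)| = |(0 2 8 11 10 13 5)| = 7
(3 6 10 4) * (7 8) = (3 6 10 4)(7 8) = [0, 1, 2, 6, 3, 5, 10, 8, 7, 9, 4]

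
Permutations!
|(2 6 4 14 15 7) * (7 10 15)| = |(2 6 4 14 7)(10 15)| = 10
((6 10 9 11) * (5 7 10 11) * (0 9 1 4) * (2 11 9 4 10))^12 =(11) =[0, 1, 2, 3, 4, 5, 6, 7, 8, 9, 10, 11]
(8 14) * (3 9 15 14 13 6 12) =(3 9 15 14 8 13 6 12) =[0, 1, 2, 9, 4, 5, 12, 7, 13, 15, 10, 11, 3, 6, 8, 14]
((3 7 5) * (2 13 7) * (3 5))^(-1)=[0, 1, 3, 7, 4, 5, 6, 13, 8, 9, 10, 11, 12, 2]=(2 3 7 13)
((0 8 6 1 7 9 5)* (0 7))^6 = (9)(0 6)(1 8) = [6, 8, 2, 3, 4, 5, 0, 7, 1, 9]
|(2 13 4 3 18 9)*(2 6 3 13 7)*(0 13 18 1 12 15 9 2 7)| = |(0 13 4 18 2)(1 12 15 9 6 3)| = 30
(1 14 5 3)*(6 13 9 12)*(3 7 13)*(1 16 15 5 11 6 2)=(1 14 11 6 3 16 15 5 7 13 9 12 2)=[0, 14, 1, 16, 4, 7, 3, 13, 8, 12, 10, 6, 2, 9, 11, 5, 15]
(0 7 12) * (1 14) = [7, 14, 2, 3, 4, 5, 6, 12, 8, 9, 10, 11, 0, 13, 1] = (0 7 12)(1 14)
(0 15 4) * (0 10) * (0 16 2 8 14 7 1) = (0 15 4 10 16 2 8 14 7 1) = [15, 0, 8, 3, 10, 5, 6, 1, 14, 9, 16, 11, 12, 13, 7, 4, 2]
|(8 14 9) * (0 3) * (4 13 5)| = 6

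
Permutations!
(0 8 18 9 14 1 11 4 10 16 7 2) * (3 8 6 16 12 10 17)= (0 6 16 7 2)(1 11 4 17 3 8 18 9 14)(10 12)= [6, 11, 0, 8, 17, 5, 16, 2, 18, 14, 12, 4, 10, 13, 1, 15, 7, 3, 9]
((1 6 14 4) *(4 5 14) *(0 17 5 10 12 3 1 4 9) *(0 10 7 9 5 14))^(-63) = (0 7 12 6 17 9 3 5 14 10 1) = [7, 0, 2, 5, 4, 14, 17, 12, 8, 3, 1, 11, 6, 13, 10, 15, 16, 9]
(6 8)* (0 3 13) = [3, 1, 2, 13, 4, 5, 8, 7, 6, 9, 10, 11, 12, 0] = (0 3 13)(6 8)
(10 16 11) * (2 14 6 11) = (2 14 6 11 10 16) = [0, 1, 14, 3, 4, 5, 11, 7, 8, 9, 16, 10, 12, 13, 6, 15, 2]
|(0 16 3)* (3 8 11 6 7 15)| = 8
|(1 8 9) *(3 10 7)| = |(1 8 9)(3 10 7)| = 3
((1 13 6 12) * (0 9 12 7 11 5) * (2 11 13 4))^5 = (0 2 12 5 4 9 11 1)(6 13 7) = [2, 0, 12, 3, 9, 4, 13, 6, 8, 11, 10, 1, 5, 7]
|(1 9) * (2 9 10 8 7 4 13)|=8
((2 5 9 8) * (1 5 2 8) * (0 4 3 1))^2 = (0 3 5)(1 9 4) = [3, 9, 2, 5, 1, 0, 6, 7, 8, 4]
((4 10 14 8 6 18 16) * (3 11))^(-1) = (3 11)(4 16 18 6 8 14 10) = [0, 1, 2, 11, 16, 5, 8, 7, 14, 9, 4, 3, 12, 13, 10, 15, 18, 17, 6]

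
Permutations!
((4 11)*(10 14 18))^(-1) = (4 11)(10 18 14) = [0, 1, 2, 3, 11, 5, 6, 7, 8, 9, 18, 4, 12, 13, 10, 15, 16, 17, 14]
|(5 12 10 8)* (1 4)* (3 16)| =4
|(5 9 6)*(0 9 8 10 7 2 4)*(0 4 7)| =|(0 9 6 5 8 10)(2 7)| =6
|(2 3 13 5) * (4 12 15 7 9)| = |(2 3 13 5)(4 12 15 7 9)| = 20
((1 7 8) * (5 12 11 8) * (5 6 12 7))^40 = (1 11 6 5 8 12 7) = [0, 11, 2, 3, 4, 8, 5, 1, 12, 9, 10, 6, 7]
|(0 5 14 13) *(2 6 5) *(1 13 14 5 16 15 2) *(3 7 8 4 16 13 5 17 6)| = |(0 1 5 17 6 13)(2 3 7 8 4 16 15)| = 42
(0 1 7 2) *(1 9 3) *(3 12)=(0 9 12 3 1 7 2)=[9, 7, 0, 1, 4, 5, 6, 2, 8, 12, 10, 11, 3]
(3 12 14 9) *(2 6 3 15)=[0, 1, 6, 12, 4, 5, 3, 7, 8, 15, 10, 11, 14, 13, 9, 2]=(2 6 3 12 14 9 15)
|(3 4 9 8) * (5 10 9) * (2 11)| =6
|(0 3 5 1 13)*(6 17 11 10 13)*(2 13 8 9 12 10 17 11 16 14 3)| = 24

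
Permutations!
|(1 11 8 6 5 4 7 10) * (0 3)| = |(0 3)(1 11 8 6 5 4 7 10)| = 8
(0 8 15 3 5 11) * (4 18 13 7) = [8, 1, 2, 5, 18, 11, 6, 4, 15, 9, 10, 0, 12, 7, 14, 3, 16, 17, 13] = (0 8 15 3 5 11)(4 18 13 7)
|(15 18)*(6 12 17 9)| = 4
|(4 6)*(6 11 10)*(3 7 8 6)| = 7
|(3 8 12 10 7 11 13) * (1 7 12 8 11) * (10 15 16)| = |(1 7)(3 11 13)(10 12 15 16)| = 12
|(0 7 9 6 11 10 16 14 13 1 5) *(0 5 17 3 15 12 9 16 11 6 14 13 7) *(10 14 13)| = 35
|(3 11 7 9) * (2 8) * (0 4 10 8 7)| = |(0 4 10 8 2 7 9 3 11)| = 9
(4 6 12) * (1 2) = [0, 2, 1, 3, 6, 5, 12, 7, 8, 9, 10, 11, 4] = (1 2)(4 6 12)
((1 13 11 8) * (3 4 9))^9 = (1 13 11 8) = [0, 13, 2, 3, 4, 5, 6, 7, 1, 9, 10, 8, 12, 11]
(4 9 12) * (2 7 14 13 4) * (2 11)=(2 7 14 13 4 9 12 11)=[0, 1, 7, 3, 9, 5, 6, 14, 8, 12, 10, 2, 11, 4, 13]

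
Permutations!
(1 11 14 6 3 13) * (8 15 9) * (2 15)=[0, 11, 15, 13, 4, 5, 3, 7, 2, 8, 10, 14, 12, 1, 6, 9]=(1 11 14 6 3 13)(2 15 9 8)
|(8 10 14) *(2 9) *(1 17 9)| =|(1 17 9 2)(8 10 14)| =12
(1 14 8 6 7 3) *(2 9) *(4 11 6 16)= (1 14 8 16 4 11 6 7 3)(2 9)= [0, 14, 9, 1, 11, 5, 7, 3, 16, 2, 10, 6, 12, 13, 8, 15, 4]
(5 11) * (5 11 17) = [0, 1, 2, 3, 4, 17, 6, 7, 8, 9, 10, 11, 12, 13, 14, 15, 16, 5] = (5 17)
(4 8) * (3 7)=(3 7)(4 8)=[0, 1, 2, 7, 8, 5, 6, 3, 4]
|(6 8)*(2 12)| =2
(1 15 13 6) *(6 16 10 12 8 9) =(1 15 13 16 10 12 8 9 6) =[0, 15, 2, 3, 4, 5, 1, 7, 9, 6, 12, 11, 8, 16, 14, 13, 10]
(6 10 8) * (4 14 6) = [0, 1, 2, 3, 14, 5, 10, 7, 4, 9, 8, 11, 12, 13, 6] = (4 14 6 10 8)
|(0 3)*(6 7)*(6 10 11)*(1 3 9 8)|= |(0 9 8 1 3)(6 7 10 11)|= 20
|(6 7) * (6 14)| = 3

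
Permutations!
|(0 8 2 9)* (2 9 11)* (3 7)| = |(0 8 9)(2 11)(3 7)| = 6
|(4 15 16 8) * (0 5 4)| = 6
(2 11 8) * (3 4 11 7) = [0, 1, 7, 4, 11, 5, 6, 3, 2, 9, 10, 8] = (2 7 3 4 11 8)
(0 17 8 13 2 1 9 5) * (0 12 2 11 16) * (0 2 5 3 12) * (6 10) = (0 17 8 13 11 16 2 1 9 3 12 5)(6 10) = [17, 9, 1, 12, 4, 0, 10, 7, 13, 3, 6, 16, 5, 11, 14, 15, 2, 8]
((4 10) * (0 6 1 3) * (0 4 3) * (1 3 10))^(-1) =(10)(0 1 4 3 6) =[1, 4, 2, 6, 3, 5, 0, 7, 8, 9, 10]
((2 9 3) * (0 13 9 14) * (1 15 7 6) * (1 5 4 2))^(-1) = (0 14 2 4 5 6 7 15 1 3 9 13) = [14, 3, 4, 9, 5, 6, 7, 15, 8, 13, 10, 11, 12, 0, 2, 1]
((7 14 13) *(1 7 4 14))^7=(1 7)(4 14 13)=[0, 7, 2, 3, 14, 5, 6, 1, 8, 9, 10, 11, 12, 4, 13]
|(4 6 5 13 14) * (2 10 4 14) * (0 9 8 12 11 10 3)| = 12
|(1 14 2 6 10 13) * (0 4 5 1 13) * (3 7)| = 8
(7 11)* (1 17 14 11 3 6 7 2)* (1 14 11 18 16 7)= (1 17 11 2 14 18 16 7 3 6)= [0, 17, 14, 6, 4, 5, 1, 3, 8, 9, 10, 2, 12, 13, 18, 15, 7, 11, 16]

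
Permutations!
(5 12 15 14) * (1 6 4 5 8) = (1 6 4 5 12 15 14 8) = [0, 6, 2, 3, 5, 12, 4, 7, 1, 9, 10, 11, 15, 13, 8, 14]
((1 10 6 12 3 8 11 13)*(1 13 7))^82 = (13)(1 6 3 11)(7 10 12 8) = [0, 6, 2, 11, 4, 5, 3, 10, 7, 9, 12, 1, 8, 13]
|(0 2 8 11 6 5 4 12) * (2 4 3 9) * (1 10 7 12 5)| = 13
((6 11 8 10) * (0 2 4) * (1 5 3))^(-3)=(6 11 8 10)=[0, 1, 2, 3, 4, 5, 11, 7, 10, 9, 6, 8]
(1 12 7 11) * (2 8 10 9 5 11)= (1 12 7 2 8 10 9 5 11)= [0, 12, 8, 3, 4, 11, 6, 2, 10, 5, 9, 1, 7]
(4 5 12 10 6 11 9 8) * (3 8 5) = [0, 1, 2, 8, 3, 12, 11, 7, 4, 5, 6, 9, 10] = (3 8 4)(5 12 10 6 11 9)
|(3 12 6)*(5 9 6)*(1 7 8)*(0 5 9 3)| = |(0 5 3 12 9 6)(1 7 8)| = 6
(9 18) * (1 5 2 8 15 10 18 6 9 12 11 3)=(1 5 2 8 15 10 18 12 11 3)(6 9)=[0, 5, 8, 1, 4, 2, 9, 7, 15, 6, 18, 3, 11, 13, 14, 10, 16, 17, 12]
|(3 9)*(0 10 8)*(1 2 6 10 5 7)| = 8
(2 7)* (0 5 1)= (0 5 1)(2 7)= [5, 0, 7, 3, 4, 1, 6, 2]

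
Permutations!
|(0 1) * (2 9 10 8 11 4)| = |(0 1)(2 9 10 8 11 4)| = 6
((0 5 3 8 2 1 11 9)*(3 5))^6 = (0 9 11 1 2 8 3) = [9, 2, 8, 0, 4, 5, 6, 7, 3, 11, 10, 1]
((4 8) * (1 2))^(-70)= [0, 1, 2, 3, 4, 5, 6, 7, 8]= (8)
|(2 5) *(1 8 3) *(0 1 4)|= |(0 1 8 3 4)(2 5)|= 10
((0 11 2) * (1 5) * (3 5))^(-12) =(11) =[0, 1, 2, 3, 4, 5, 6, 7, 8, 9, 10, 11]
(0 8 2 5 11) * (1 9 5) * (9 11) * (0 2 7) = (0 8 7)(1 11 2)(5 9) = [8, 11, 1, 3, 4, 9, 6, 0, 7, 5, 10, 2]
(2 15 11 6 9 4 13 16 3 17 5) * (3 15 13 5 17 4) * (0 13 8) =(17)(0 13 16 15 11 6 9 3 4 5 2 8) =[13, 1, 8, 4, 5, 2, 9, 7, 0, 3, 10, 6, 12, 16, 14, 11, 15, 17]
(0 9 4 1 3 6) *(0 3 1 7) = (0 9 4 7)(3 6) = [9, 1, 2, 6, 7, 5, 3, 0, 8, 4]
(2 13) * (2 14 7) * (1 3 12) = (1 3 12)(2 13 14 7) = [0, 3, 13, 12, 4, 5, 6, 2, 8, 9, 10, 11, 1, 14, 7]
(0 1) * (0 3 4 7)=(0 1 3 4 7)=[1, 3, 2, 4, 7, 5, 6, 0]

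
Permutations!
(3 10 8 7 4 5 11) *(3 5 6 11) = [0, 1, 2, 10, 6, 3, 11, 4, 7, 9, 8, 5] = (3 10 8 7 4 6 11 5)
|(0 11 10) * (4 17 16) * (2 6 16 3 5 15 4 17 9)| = |(0 11 10)(2 6 16 17 3 5 15 4 9)| = 9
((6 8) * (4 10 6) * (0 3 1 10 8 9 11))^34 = (0 11 9 6 10 1 3) = [11, 3, 2, 0, 4, 5, 10, 7, 8, 6, 1, 9]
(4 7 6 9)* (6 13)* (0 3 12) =[3, 1, 2, 12, 7, 5, 9, 13, 8, 4, 10, 11, 0, 6] =(0 3 12)(4 7 13 6 9)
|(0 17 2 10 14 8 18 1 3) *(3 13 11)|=|(0 17 2 10 14 8 18 1 13 11 3)|=11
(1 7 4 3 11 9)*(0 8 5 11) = (0 8 5 11 9 1 7 4 3) = [8, 7, 2, 0, 3, 11, 6, 4, 5, 1, 10, 9]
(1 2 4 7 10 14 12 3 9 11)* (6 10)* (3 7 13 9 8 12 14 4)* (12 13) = (14)(1 2 3 8 13 9 11)(4 12 7 6 10) = [0, 2, 3, 8, 12, 5, 10, 6, 13, 11, 4, 1, 7, 9, 14]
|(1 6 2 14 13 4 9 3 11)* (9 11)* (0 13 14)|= 14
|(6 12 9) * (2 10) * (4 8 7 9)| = |(2 10)(4 8 7 9 6 12)| = 6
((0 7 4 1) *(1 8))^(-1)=[1, 8, 2, 3, 7, 5, 6, 0, 4]=(0 1 8 4 7)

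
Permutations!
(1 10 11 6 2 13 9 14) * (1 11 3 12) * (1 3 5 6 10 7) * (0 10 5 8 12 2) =(0 10 8 12 3 2 13 9 14 11 5 6)(1 7) =[10, 7, 13, 2, 4, 6, 0, 1, 12, 14, 8, 5, 3, 9, 11]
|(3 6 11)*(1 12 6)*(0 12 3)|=4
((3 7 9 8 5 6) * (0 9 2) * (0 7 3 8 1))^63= [0, 1, 7, 3, 4, 5, 6, 2, 8, 9]= (9)(2 7)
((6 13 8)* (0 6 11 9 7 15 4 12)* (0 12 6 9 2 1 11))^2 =(0 7 4 13)(1 2 11)(6 8 9 15) =[7, 2, 11, 3, 13, 5, 8, 4, 9, 15, 10, 1, 12, 0, 14, 6]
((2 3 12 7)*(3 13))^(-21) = (2 7 12 3 13) = [0, 1, 7, 13, 4, 5, 6, 12, 8, 9, 10, 11, 3, 2]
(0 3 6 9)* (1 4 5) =(0 3 6 9)(1 4 5) =[3, 4, 2, 6, 5, 1, 9, 7, 8, 0]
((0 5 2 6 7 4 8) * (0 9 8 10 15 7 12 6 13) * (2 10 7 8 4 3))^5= [9, 1, 15, 10, 0, 4, 12, 5, 2, 13, 7, 11, 6, 8, 14, 3]= (0 9 13 8 2 15 3 10 7 5 4)(6 12)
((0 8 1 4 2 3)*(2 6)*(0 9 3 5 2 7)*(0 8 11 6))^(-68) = (0 6 8 4 11 7 1) = [6, 0, 2, 3, 11, 5, 8, 1, 4, 9, 10, 7]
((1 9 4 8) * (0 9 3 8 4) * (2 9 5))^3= [9, 1, 5, 3, 4, 0, 6, 7, 8, 2]= (0 9 2 5)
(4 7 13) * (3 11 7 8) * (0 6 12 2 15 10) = (0 6 12 2 15 10)(3 11 7 13 4 8) = [6, 1, 15, 11, 8, 5, 12, 13, 3, 9, 0, 7, 2, 4, 14, 10]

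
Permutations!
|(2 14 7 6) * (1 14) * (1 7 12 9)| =12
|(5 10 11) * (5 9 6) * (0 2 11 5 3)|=|(0 2 11 9 6 3)(5 10)|=6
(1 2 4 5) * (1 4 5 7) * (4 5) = (1 2 4 7) = [0, 2, 4, 3, 7, 5, 6, 1]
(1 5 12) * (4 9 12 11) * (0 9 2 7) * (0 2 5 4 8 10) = (0 9 12 1 4 5 11 8 10)(2 7) = [9, 4, 7, 3, 5, 11, 6, 2, 10, 12, 0, 8, 1]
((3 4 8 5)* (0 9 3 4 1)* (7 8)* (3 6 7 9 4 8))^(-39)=(0 6 1 9 3 4 7)(5 8)=[6, 9, 2, 4, 7, 8, 1, 0, 5, 3]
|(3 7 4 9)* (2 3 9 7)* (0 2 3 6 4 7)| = 4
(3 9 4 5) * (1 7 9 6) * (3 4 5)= (1 7 9 5 4 3 6)= [0, 7, 2, 6, 3, 4, 1, 9, 8, 5]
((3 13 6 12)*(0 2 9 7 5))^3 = [7, 1, 5, 12, 4, 9, 13, 2, 8, 0, 10, 11, 6, 3] = (0 7 2 5 9)(3 12 6 13)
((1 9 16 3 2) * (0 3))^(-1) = [16, 2, 3, 0, 4, 5, 6, 7, 8, 1, 10, 11, 12, 13, 14, 15, 9] = (0 16 9 1 2 3)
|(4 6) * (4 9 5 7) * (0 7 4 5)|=|(0 7 5 4 6 9)|=6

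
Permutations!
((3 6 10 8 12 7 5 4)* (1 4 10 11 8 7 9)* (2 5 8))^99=(1 6 5 8)(2 7 9 3)(4 11 10 12)=[0, 6, 7, 2, 11, 8, 5, 9, 1, 3, 12, 10, 4]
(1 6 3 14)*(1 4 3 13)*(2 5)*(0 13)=(0 13 1 6)(2 5)(3 14 4)=[13, 6, 5, 14, 3, 2, 0, 7, 8, 9, 10, 11, 12, 1, 4]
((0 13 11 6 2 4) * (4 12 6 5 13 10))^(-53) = (0 10 4)(2 12 6)(5 13 11) = [10, 1, 12, 3, 0, 13, 2, 7, 8, 9, 4, 5, 6, 11]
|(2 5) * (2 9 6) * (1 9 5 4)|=|(1 9 6 2 4)|=5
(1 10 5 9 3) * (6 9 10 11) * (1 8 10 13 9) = [0, 11, 2, 8, 4, 13, 1, 7, 10, 3, 5, 6, 12, 9] = (1 11 6)(3 8 10 5 13 9)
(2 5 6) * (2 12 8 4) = (2 5 6 12 8 4) = [0, 1, 5, 3, 2, 6, 12, 7, 4, 9, 10, 11, 8]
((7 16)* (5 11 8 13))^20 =[0, 1, 2, 3, 4, 5, 6, 7, 8, 9, 10, 11, 12, 13, 14, 15, 16] =(16)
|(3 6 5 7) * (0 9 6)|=|(0 9 6 5 7 3)|=6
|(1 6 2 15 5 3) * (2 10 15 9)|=|(1 6 10 15 5 3)(2 9)|=6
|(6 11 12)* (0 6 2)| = 5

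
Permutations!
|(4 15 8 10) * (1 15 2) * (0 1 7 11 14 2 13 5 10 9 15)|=|(0 1)(2 7 11 14)(4 13 5 10)(8 9 15)|=12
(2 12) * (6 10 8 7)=(2 12)(6 10 8 7)=[0, 1, 12, 3, 4, 5, 10, 6, 7, 9, 8, 11, 2]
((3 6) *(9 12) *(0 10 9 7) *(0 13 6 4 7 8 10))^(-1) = (3 6 13 7 4)(8 12 9 10) = [0, 1, 2, 6, 3, 5, 13, 4, 12, 10, 8, 11, 9, 7]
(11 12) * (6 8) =(6 8)(11 12) =[0, 1, 2, 3, 4, 5, 8, 7, 6, 9, 10, 12, 11]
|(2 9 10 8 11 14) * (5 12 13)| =|(2 9 10 8 11 14)(5 12 13)| =6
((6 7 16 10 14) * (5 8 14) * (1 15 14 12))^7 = (1 5 7 15 8 16 14 12 10 6) = [0, 5, 2, 3, 4, 7, 1, 15, 16, 9, 6, 11, 10, 13, 12, 8, 14]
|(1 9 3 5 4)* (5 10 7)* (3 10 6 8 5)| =|(1 9 10 7 3 6 8 5 4)| =9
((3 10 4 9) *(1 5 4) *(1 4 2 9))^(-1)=(1 4 10 3 9 2 5)=[0, 4, 5, 9, 10, 1, 6, 7, 8, 2, 3]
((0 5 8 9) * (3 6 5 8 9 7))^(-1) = (0 9 5 6 3 7 8) = [9, 1, 2, 7, 4, 6, 3, 8, 0, 5]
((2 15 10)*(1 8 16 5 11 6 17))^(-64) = [0, 17, 10, 3, 4, 16, 11, 7, 1, 9, 15, 5, 12, 13, 14, 2, 8, 6] = (1 17 6 11 5 16 8)(2 10 15)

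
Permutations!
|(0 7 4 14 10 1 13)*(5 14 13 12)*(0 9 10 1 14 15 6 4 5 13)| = 6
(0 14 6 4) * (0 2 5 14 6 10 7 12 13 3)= (0 6 4 2 5 14 10 7 12 13 3)= [6, 1, 5, 0, 2, 14, 4, 12, 8, 9, 7, 11, 13, 3, 10]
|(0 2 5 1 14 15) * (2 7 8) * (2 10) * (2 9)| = |(0 7 8 10 9 2 5 1 14 15)| = 10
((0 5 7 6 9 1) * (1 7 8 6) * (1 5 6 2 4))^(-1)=(0 1 4 2 8 5 7 9 6)=[1, 4, 8, 3, 2, 7, 0, 9, 5, 6]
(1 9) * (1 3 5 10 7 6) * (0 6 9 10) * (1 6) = (0 1 10 7 9 3 5) = [1, 10, 2, 5, 4, 0, 6, 9, 8, 3, 7]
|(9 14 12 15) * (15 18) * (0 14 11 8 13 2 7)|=11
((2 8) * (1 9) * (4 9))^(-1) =[0, 9, 8, 3, 1, 5, 6, 7, 2, 4] =(1 9 4)(2 8)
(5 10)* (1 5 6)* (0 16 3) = (0 16 3)(1 5 10 6) = [16, 5, 2, 0, 4, 10, 1, 7, 8, 9, 6, 11, 12, 13, 14, 15, 3]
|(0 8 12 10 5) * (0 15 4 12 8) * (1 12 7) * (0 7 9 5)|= |(0 7 1 12 10)(4 9 5 15)|= 20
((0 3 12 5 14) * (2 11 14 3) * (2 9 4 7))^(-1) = (0 14 11 2 7 4 9)(3 5 12) = [14, 1, 7, 5, 9, 12, 6, 4, 8, 0, 10, 2, 3, 13, 11]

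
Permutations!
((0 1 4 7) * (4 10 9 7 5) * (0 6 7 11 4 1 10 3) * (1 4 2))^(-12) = [9, 0, 3, 10, 4, 5, 6, 7, 8, 2, 11, 1] = (0 9 2 3 10 11 1)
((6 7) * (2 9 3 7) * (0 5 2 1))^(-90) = (0 6 3 2)(1 7 9 5) = [6, 7, 0, 2, 4, 1, 3, 9, 8, 5]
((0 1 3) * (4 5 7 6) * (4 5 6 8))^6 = [0, 1, 2, 3, 6, 7, 5, 8, 4] = (4 6 5 7 8)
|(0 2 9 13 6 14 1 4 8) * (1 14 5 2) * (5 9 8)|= 6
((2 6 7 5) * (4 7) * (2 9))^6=(9)=[0, 1, 2, 3, 4, 5, 6, 7, 8, 9]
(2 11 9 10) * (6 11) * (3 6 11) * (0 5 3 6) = (0 5 3)(2 11 9 10) = [5, 1, 11, 0, 4, 3, 6, 7, 8, 10, 2, 9]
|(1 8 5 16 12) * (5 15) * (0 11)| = |(0 11)(1 8 15 5 16 12)| = 6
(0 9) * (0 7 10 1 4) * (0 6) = (0 9 7 10 1 4 6) = [9, 4, 2, 3, 6, 5, 0, 10, 8, 7, 1]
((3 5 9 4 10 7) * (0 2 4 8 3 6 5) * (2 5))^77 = (0 9 3 5 8)(2 10 6 4 7) = [9, 1, 10, 5, 7, 8, 4, 2, 0, 3, 6]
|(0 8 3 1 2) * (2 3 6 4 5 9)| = |(0 8 6 4 5 9 2)(1 3)| = 14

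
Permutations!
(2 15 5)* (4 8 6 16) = (2 15 5)(4 8 6 16) = [0, 1, 15, 3, 8, 2, 16, 7, 6, 9, 10, 11, 12, 13, 14, 5, 4]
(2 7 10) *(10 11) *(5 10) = [0, 1, 7, 3, 4, 10, 6, 11, 8, 9, 2, 5] = (2 7 11 5 10)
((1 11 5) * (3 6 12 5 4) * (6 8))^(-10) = (1 12 8 4)(3 11 5 6) = [0, 12, 2, 11, 1, 6, 3, 7, 4, 9, 10, 5, 8]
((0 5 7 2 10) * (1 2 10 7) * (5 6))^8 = [6, 2, 7, 3, 4, 1, 5, 10, 8, 9, 0] = (0 6 5 1 2 7 10)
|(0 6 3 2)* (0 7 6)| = 4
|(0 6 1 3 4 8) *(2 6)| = 7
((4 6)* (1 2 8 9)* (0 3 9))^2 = (0 9 2)(1 8 3) = [9, 8, 0, 1, 4, 5, 6, 7, 3, 2]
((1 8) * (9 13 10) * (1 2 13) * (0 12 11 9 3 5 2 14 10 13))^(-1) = [2, 9, 5, 10, 4, 3, 6, 7, 1, 11, 14, 12, 0, 13, 8] = (0 2 5 3 10 14 8 1 9 11 12)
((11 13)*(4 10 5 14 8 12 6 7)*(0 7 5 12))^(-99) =[0, 1, 2, 3, 4, 5, 6, 7, 8, 9, 10, 13, 12, 11, 14] =(14)(11 13)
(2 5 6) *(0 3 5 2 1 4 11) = (0 3 5 6 1 4 11) = [3, 4, 2, 5, 11, 6, 1, 7, 8, 9, 10, 0]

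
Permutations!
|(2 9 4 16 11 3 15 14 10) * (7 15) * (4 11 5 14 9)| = 30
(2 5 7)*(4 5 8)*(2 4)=(2 8)(4 5 7)=[0, 1, 8, 3, 5, 7, 6, 4, 2]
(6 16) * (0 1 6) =(0 1 6 16) =[1, 6, 2, 3, 4, 5, 16, 7, 8, 9, 10, 11, 12, 13, 14, 15, 0]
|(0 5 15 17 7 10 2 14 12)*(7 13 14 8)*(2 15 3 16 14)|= 42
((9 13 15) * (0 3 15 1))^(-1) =(0 1 13 9 15 3) =[1, 13, 2, 0, 4, 5, 6, 7, 8, 15, 10, 11, 12, 9, 14, 3]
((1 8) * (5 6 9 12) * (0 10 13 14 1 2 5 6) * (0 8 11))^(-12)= [0, 1, 2, 3, 4, 5, 6, 7, 8, 9, 10, 11, 12, 13, 14]= (14)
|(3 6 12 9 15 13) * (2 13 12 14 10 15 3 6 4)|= 10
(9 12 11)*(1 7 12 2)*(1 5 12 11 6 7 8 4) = (1 8 4)(2 5 12 6 7 11 9) = [0, 8, 5, 3, 1, 12, 7, 11, 4, 2, 10, 9, 6]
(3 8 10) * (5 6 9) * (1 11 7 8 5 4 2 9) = [0, 11, 9, 5, 2, 6, 1, 8, 10, 4, 3, 7] = (1 11 7 8 10 3 5 6)(2 9 4)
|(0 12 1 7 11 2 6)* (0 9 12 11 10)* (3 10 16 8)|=|(0 11 2 6 9 12 1 7 16 8 3 10)|=12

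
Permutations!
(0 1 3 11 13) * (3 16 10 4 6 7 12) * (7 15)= [1, 16, 2, 11, 6, 5, 15, 12, 8, 9, 4, 13, 3, 0, 14, 7, 10]= (0 1 16 10 4 6 15 7 12 3 11 13)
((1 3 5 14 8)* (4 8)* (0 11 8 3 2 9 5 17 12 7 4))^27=(0 1 5 11 2 14 8 9)(3 12 4 17 7)=[1, 5, 14, 12, 17, 11, 6, 3, 9, 0, 10, 2, 4, 13, 8, 15, 16, 7]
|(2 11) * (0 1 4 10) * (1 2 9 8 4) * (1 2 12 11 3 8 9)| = 9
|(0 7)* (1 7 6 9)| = |(0 6 9 1 7)| = 5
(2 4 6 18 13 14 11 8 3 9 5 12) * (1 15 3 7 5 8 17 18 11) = (1 15 3 9 8 7 5 12 2 4 6 11 17 18 13 14) = [0, 15, 4, 9, 6, 12, 11, 5, 7, 8, 10, 17, 2, 14, 1, 3, 16, 18, 13]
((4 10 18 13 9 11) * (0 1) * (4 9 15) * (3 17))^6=(4 10 18 13 15)=[0, 1, 2, 3, 10, 5, 6, 7, 8, 9, 18, 11, 12, 15, 14, 4, 16, 17, 13]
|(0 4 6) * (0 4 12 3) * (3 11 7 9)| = |(0 12 11 7 9 3)(4 6)| = 6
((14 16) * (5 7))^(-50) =(16) =[0, 1, 2, 3, 4, 5, 6, 7, 8, 9, 10, 11, 12, 13, 14, 15, 16]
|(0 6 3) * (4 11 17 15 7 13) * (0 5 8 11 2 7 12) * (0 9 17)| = 12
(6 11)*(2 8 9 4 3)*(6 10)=[0, 1, 8, 2, 3, 5, 11, 7, 9, 4, 6, 10]=(2 8 9 4 3)(6 11 10)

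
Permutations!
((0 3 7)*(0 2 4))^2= (0 7 4 3 2)= [7, 1, 0, 2, 3, 5, 6, 4]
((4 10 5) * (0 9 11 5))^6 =(11) =[0, 1, 2, 3, 4, 5, 6, 7, 8, 9, 10, 11]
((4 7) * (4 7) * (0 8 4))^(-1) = (0 4 8) = [4, 1, 2, 3, 8, 5, 6, 7, 0]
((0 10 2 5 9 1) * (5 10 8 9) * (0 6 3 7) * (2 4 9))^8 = (0 3 1 4 2)(6 9 10 8 7) = [3, 4, 0, 1, 2, 5, 9, 6, 7, 10, 8]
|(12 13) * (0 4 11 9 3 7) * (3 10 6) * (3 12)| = 10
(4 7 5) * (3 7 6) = (3 7 5 4 6) = [0, 1, 2, 7, 6, 4, 3, 5]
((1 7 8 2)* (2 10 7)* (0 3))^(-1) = (0 3)(1 2)(7 10 8) = [3, 2, 1, 0, 4, 5, 6, 10, 7, 9, 8]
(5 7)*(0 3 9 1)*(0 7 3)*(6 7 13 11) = [0, 13, 2, 9, 4, 3, 7, 5, 8, 1, 10, 6, 12, 11] = (1 13 11 6 7 5 3 9)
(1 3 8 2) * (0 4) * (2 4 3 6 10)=(0 3 8 4)(1 6 10 2)=[3, 6, 1, 8, 0, 5, 10, 7, 4, 9, 2]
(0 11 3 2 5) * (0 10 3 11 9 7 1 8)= (11)(0 9 7 1 8)(2 5 10 3)= [9, 8, 5, 2, 4, 10, 6, 1, 0, 7, 3, 11]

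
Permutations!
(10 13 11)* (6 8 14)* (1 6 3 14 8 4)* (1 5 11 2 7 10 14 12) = (1 6 4 5 11 14 3 12)(2 7 10 13) = [0, 6, 7, 12, 5, 11, 4, 10, 8, 9, 13, 14, 1, 2, 3]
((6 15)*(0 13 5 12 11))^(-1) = (0 11 12 5 13)(6 15) = [11, 1, 2, 3, 4, 13, 15, 7, 8, 9, 10, 12, 5, 0, 14, 6]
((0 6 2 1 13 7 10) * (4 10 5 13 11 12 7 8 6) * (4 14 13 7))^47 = (0 8 1 4 14 6 11 10 13 2 12)(5 7) = [8, 4, 12, 3, 14, 7, 11, 5, 1, 9, 13, 10, 0, 2, 6]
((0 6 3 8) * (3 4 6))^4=(0 3 8)=[3, 1, 2, 8, 4, 5, 6, 7, 0]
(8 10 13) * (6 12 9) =[0, 1, 2, 3, 4, 5, 12, 7, 10, 6, 13, 11, 9, 8] =(6 12 9)(8 10 13)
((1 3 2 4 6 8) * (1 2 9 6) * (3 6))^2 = (9)(1 8 4 6 2) = [0, 8, 1, 3, 6, 5, 2, 7, 4, 9]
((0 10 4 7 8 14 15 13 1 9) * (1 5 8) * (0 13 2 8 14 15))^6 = [13, 10, 2, 3, 14, 1, 6, 0, 8, 4, 5, 11, 12, 7, 9, 15] = (15)(0 13 7)(1 10 5)(4 14 9)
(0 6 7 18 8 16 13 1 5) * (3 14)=(0 6 7 18 8 16 13 1 5)(3 14)=[6, 5, 2, 14, 4, 0, 7, 18, 16, 9, 10, 11, 12, 1, 3, 15, 13, 17, 8]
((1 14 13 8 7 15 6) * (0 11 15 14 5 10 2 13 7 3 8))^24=(0 10 6)(1 11 2)(5 15 13)=[10, 11, 1, 3, 4, 15, 0, 7, 8, 9, 6, 2, 12, 5, 14, 13]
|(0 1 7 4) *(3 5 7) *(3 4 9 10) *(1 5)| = |(0 5 7 9 10 3 1 4)| = 8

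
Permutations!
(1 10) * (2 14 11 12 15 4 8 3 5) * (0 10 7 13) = (0 10 1 7 13)(2 14 11 12 15 4 8 3 5) = [10, 7, 14, 5, 8, 2, 6, 13, 3, 9, 1, 12, 15, 0, 11, 4]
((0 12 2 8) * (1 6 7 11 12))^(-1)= [8, 0, 12, 3, 4, 5, 1, 6, 2, 9, 10, 7, 11]= (0 8 2 12 11 7 6 1)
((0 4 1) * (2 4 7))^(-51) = (0 1 4 2 7) = [1, 4, 7, 3, 2, 5, 6, 0]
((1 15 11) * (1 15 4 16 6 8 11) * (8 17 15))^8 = (1 16 17)(4 6 15) = [0, 16, 2, 3, 6, 5, 15, 7, 8, 9, 10, 11, 12, 13, 14, 4, 17, 1]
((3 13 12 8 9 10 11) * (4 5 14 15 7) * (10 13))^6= (4 5 14 15 7)(8 13)(9 12)= [0, 1, 2, 3, 5, 14, 6, 4, 13, 12, 10, 11, 9, 8, 15, 7]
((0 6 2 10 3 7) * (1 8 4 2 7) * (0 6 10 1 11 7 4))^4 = (0 7 1 3 4)(2 10 6 8 11) = [7, 3, 10, 4, 0, 5, 8, 1, 11, 9, 6, 2]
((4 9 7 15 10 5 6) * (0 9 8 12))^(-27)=(0 15 6 12 7 5 8 9 10 4)=[15, 1, 2, 3, 0, 8, 12, 5, 9, 10, 4, 11, 7, 13, 14, 6]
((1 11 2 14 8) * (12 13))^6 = (1 11 2 14 8) = [0, 11, 14, 3, 4, 5, 6, 7, 1, 9, 10, 2, 12, 13, 8]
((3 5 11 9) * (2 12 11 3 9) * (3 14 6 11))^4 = (2 14 12 6 3 11 5) = [0, 1, 14, 11, 4, 2, 3, 7, 8, 9, 10, 5, 6, 13, 12]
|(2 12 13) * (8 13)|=|(2 12 8 13)|=4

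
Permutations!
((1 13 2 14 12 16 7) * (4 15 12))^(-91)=(1 7 16 12 15 4 14 2 13)=[0, 7, 13, 3, 14, 5, 6, 16, 8, 9, 10, 11, 15, 1, 2, 4, 12]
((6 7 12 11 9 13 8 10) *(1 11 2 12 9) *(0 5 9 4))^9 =(13)(1 11)(2 12) =[0, 11, 12, 3, 4, 5, 6, 7, 8, 9, 10, 1, 2, 13]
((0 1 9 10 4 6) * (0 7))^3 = (0 10 7 9 6 1 4) = [10, 4, 2, 3, 0, 5, 1, 9, 8, 6, 7]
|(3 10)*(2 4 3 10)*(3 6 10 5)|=|(2 4 6 10 5 3)|=6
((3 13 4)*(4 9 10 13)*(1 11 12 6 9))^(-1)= [0, 13, 2, 4, 3, 5, 12, 7, 8, 6, 9, 1, 11, 10]= (1 13 10 9 6 12 11)(3 4)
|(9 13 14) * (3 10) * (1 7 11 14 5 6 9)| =|(1 7 11 14)(3 10)(5 6 9 13)| =4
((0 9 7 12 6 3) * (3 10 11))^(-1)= (0 3 11 10 6 12 7 9)= [3, 1, 2, 11, 4, 5, 12, 9, 8, 0, 6, 10, 7]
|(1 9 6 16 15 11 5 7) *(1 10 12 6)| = 8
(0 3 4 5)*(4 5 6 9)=(0 3 5)(4 6 9)=[3, 1, 2, 5, 6, 0, 9, 7, 8, 4]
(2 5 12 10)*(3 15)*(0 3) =(0 3 15)(2 5 12 10) =[3, 1, 5, 15, 4, 12, 6, 7, 8, 9, 2, 11, 10, 13, 14, 0]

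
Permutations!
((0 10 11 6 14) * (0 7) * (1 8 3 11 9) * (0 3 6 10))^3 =(1 14 11)(3 9 6)(7 10 8) =[0, 14, 2, 9, 4, 5, 3, 10, 7, 6, 8, 1, 12, 13, 11]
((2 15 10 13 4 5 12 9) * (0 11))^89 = (0 11)(2 15 10 13 4 5 12 9) = [11, 1, 15, 3, 5, 12, 6, 7, 8, 2, 13, 0, 9, 4, 14, 10]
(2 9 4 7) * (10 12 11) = (2 9 4 7)(10 12 11) = [0, 1, 9, 3, 7, 5, 6, 2, 8, 4, 12, 10, 11]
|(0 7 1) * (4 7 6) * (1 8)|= 6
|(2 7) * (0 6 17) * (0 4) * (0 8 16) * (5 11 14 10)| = 12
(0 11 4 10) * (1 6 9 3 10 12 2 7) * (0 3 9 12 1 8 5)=[11, 6, 7, 10, 1, 0, 12, 8, 5, 9, 3, 4, 2]=(0 11 4 1 6 12 2 7 8 5)(3 10)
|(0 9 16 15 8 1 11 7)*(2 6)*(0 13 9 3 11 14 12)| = 12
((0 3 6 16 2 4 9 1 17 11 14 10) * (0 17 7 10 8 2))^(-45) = (0 16 6 3)(1 14)(2 10)(4 17)(7 8)(9 11) = [16, 14, 10, 0, 17, 5, 3, 8, 7, 11, 2, 9, 12, 13, 1, 15, 6, 4]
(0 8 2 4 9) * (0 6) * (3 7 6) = [8, 1, 4, 7, 9, 5, 0, 6, 2, 3] = (0 8 2 4 9 3 7 6)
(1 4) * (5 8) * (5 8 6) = (8)(1 4)(5 6) = [0, 4, 2, 3, 1, 6, 5, 7, 8]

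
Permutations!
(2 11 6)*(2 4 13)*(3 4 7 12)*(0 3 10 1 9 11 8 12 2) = (0 3 4 13)(1 9 11 6 7 2 8 12 10) = [3, 9, 8, 4, 13, 5, 7, 2, 12, 11, 1, 6, 10, 0]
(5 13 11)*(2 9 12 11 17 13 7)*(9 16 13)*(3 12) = [0, 1, 16, 12, 4, 7, 6, 2, 8, 3, 10, 5, 11, 17, 14, 15, 13, 9] = (2 16 13 17 9 3 12 11 5 7)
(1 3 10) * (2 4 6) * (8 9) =(1 3 10)(2 4 6)(8 9) =[0, 3, 4, 10, 6, 5, 2, 7, 9, 8, 1]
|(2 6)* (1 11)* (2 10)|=|(1 11)(2 6 10)|=6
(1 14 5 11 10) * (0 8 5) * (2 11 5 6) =(0 8 6 2 11 10 1 14) =[8, 14, 11, 3, 4, 5, 2, 7, 6, 9, 1, 10, 12, 13, 0]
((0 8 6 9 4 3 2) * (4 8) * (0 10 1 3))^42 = (1 2)(3 10) = [0, 2, 1, 10, 4, 5, 6, 7, 8, 9, 3]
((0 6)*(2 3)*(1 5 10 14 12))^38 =(1 14 5 12 10) =[0, 14, 2, 3, 4, 12, 6, 7, 8, 9, 1, 11, 10, 13, 5]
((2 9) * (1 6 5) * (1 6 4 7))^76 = (9)(1 4 7) = [0, 4, 2, 3, 7, 5, 6, 1, 8, 9]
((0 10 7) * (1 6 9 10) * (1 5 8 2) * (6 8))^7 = (0 5 6 9 10 7)(1 8 2) = [5, 8, 1, 3, 4, 6, 9, 0, 2, 10, 7]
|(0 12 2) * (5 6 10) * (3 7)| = 6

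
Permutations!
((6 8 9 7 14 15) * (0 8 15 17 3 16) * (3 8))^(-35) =[3, 1, 2, 16, 4, 5, 15, 7, 8, 9, 10, 11, 12, 13, 14, 6, 0, 17] =(17)(0 3 16)(6 15)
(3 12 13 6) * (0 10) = [10, 1, 2, 12, 4, 5, 3, 7, 8, 9, 0, 11, 13, 6] = (0 10)(3 12 13 6)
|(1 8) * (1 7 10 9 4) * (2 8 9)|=12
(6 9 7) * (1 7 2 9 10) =(1 7 6 10)(2 9) =[0, 7, 9, 3, 4, 5, 10, 6, 8, 2, 1]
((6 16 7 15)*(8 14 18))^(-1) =(6 15 7 16)(8 18 14) =[0, 1, 2, 3, 4, 5, 15, 16, 18, 9, 10, 11, 12, 13, 8, 7, 6, 17, 14]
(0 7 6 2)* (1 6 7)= (7)(0 1 6 2)= [1, 6, 0, 3, 4, 5, 2, 7]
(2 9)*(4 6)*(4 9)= [0, 1, 4, 3, 6, 5, 9, 7, 8, 2]= (2 4 6 9)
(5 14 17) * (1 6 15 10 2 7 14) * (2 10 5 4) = (1 6 15 5)(2 7 14 17 4) = [0, 6, 7, 3, 2, 1, 15, 14, 8, 9, 10, 11, 12, 13, 17, 5, 16, 4]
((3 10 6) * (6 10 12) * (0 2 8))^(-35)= (0 2 8)(3 12 6)= [2, 1, 8, 12, 4, 5, 3, 7, 0, 9, 10, 11, 6]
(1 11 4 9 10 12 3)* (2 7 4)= [0, 11, 7, 1, 9, 5, 6, 4, 8, 10, 12, 2, 3]= (1 11 2 7 4 9 10 12 3)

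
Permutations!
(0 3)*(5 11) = (0 3)(5 11) = [3, 1, 2, 0, 4, 11, 6, 7, 8, 9, 10, 5]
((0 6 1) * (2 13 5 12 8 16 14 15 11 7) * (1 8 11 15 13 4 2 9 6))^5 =[1, 0, 4, 3, 2, 6, 5, 14, 12, 13, 10, 16, 8, 9, 7, 15, 11] =(0 1)(2 4)(5 6)(7 14)(8 12)(9 13)(11 16)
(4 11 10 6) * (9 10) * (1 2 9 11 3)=[0, 2, 9, 1, 3, 5, 4, 7, 8, 10, 6, 11]=(11)(1 2 9 10 6 4 3)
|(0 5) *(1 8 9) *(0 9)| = |(0 5 9 1 8)| = 5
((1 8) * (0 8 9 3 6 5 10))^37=(0 6 1 10 3 8 5 9)=[6, 10, 2, 8, 4, 9, 1, 7, 5, 0, 3]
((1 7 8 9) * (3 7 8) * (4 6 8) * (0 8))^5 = (0 6 4 1 9 8)(3 7) = [6, 9, 2, 7, 1, 5, 4, 3, 0, 8]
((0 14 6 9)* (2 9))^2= (0 6 9 14 2)= [6, 1, 0, 3, 4, 5, 9, 7, 8, 14, 10, 11, 12, 13, 2]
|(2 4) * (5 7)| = 2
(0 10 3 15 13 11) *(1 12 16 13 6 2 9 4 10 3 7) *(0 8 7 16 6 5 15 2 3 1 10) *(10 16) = (0 1 12 6 3 2 9 4)(5 15)(7 16 13 11 8) = [1, 12, 9, 2, 0, 15, 3, 16, 7, 4, 10, 8, 6, 11, 14, 5, 13]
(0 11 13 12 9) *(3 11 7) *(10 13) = (0 7 3 11 10 13 12 9) = [7, 1, 2, 11, 4, 5, 6, 3, 8, 0, 13, 10, 9, 12]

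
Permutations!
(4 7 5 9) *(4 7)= (5 9 7)= [0, 1, 2, 3, 4, 9, 6, 5, 8, 7]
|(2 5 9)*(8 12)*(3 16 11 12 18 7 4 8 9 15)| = 8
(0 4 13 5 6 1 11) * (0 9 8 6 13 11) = (0 4 11 9 8 6 1)(5 13) = [4, 0, 2, 3, 11, 13, 1, 7, 6, 8, 10, 9, 12, 5]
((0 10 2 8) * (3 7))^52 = (10) = [0, 1, 2, 3, 4, 5, 6, 7, 8, 9, 10]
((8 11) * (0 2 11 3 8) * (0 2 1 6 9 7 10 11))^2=[6, 9, 1, 3, 4, 5, 7, 11, 8, 10, 2, 0]=(0 6 7 11)(1 9 10 2)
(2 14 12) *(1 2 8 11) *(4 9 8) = (1 2 14 12 4 9 8 11) = [0, 2, 14, 3, 9, 5, 6, 7, 11, 8, 10, 1, 4, 13, 12]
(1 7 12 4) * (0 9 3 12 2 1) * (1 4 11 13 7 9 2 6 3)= (0 2 4)(1 9)(3 12 11 13 7 6)= [2, 9, 4, 12, 0, 5, 3, 6, 8, 1, 10, 13, 11, 7]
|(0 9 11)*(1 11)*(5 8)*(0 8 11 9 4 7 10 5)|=14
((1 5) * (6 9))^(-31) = (1 5)(6 9) = [0, 5, 2, 3, 4, 1, 9, 7, 8, 6]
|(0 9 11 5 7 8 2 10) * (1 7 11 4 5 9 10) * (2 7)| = 4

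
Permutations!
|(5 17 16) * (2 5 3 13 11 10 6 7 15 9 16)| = 9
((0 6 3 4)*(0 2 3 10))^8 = [10, 1, 4, 2, 3, 5, 0, 7, 8, 9, 6] = (0 10 6)(2 4 3)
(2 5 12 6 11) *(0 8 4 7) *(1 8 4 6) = (0 4 7)(1 8 6 11 2 5 12) = [4, 8, 5, 3, 7, 12, 11, 0, 6, 9, 10, 2, 1]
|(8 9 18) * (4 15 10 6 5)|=|(4 15 10 6 5)(8 9 18)|=15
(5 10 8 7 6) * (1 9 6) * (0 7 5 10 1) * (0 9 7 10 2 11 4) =[10, 7, 11, 3, 0, 1, 2, 9, 5, 6, 8, 4] =(0 10 8 5 1 7 9 6 2 11 4)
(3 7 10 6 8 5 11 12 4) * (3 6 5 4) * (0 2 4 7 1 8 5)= (0 2 4 6 5 11 12 3 1 8 7 10)= [2, 8, 4, 1, 6, 11, 5, 10, 7, 9, 0, 12, 3]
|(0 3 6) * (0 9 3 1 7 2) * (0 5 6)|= 8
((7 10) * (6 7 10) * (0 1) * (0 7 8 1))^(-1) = (10)(1 8 6 7) = [0, 8, 2, 3, 4, 5, 7, 1, 6, 9, 10]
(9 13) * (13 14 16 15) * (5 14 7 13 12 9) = (5 14 16 15 12 9 7 13) = [0, 1, 2, 3, 4, 14, 6, 13, 8, 7, 10, 11, 9, 5, 16, 12, 15]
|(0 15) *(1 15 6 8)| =|(0 6 8 1 15)| =5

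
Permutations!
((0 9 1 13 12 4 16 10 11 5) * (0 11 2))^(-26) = (0 9 1 13 12 4 16 10 2) = [9, 13, 0, 3, 16, 5, 6, 7, 8, 1, 2, 11, 4, 12, 14, 15, 10]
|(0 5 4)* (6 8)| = 6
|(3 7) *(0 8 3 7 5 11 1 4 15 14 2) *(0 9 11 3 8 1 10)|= 18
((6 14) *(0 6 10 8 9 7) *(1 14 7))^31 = (0 6 7)(1 14 10 8 9) = [6, 14, 2, 3, 4, 5, 7, 0, 9, 1, 8, 11, 12, 13, 10]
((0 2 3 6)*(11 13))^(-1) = (0 6 3 2)(11 13) = [6, 1, 0, 2, 4, 5, 3, 7, 8, 9, 10, 13, 12, 11]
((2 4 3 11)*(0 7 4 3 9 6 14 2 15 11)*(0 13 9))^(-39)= (2 9)(3 6)(11 15)(13 14)= [0, 1, 9, 6, 4, 5, 3, 7, 8, 2, 10, 15, 12, 14, 13, 11]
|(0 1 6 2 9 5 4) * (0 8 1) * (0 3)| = 14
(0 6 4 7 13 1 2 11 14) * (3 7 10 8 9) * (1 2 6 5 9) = (0 5 9 3 7 13 2 11 14)(1 6 4 10 8) = [5, 6, 11, 7, 10, 9, 4, 13, 1, 3, 8, 14, 12, 2, 0]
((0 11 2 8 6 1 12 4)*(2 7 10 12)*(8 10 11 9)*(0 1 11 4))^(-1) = [12, 4, 1, 3, 7, 5, 8, 11, 9, 0, 2, 6, 10] = (0 12 10 2 1 4 7 11 6 8 9)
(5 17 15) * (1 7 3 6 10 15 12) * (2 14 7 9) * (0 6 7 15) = (0 6 10)(1 9 2 14 15 5 17 12)(3 7) = [6, 9, 14, 7, 4, 17, 10, 3, 8, 2, 0, 11, 1, 13, 15, 5, 16, 12]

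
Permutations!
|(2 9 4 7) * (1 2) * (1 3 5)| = 7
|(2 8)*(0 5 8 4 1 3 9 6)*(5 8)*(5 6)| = |(0 8 2 4 1 3 9 5 6)| = 9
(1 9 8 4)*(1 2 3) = (1 9 8 4 2 3) = [0, 9, 3, 1, 2, 5, 6, 7, 4, 8]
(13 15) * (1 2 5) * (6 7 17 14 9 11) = (1 2 5)(6 7 17 14 9 11)(13 15) = [0, 2, 5, 3, 4, 1, 7, 17, 8, 11, 10, 6, 12, 15, 9, 13, 16, 14]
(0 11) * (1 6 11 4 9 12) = [4, 6, 2, 3, 9, 5, 11, 7, 8, 12, 10, 0, 1] = (0 4 9 12 1 6 11)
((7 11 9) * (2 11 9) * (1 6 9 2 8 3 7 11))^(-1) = (1 2 7 3 8 11 9 6) = [0, 2, 7, 8, 4, 5, 1, 3, 11, 6, 10, 9]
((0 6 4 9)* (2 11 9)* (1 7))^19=(0 6 4 2 11 9)(1 7)=[6, 7, 11, 3, 2, 5, 4, 1, 8, 0, 10, 9]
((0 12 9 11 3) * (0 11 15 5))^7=(0 9 5 12 15)(3 11)=[9, 1, 2, 11, 4, 12, 6, 7, 8, 5, 10, 3, 15, 13, 14, 0]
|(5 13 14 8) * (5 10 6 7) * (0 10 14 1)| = |(0 10 6 7 5 13 1)(8 14)| = 14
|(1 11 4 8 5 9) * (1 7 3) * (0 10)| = |(0 10)(1 11 4 8 5 9 7 3)| = 8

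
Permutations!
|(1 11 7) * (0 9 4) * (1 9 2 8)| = 8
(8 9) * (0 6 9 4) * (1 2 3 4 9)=[6, 2, 3, 4, 0, 5, 1, 7, 9, 8]=(0 6 1 2 3 4)(8 9)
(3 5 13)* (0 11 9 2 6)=(0 11 9 2 6)(3 5 13)=[11, 1, 6, 5, 4, 13, 0, 7, 8, 2, 10, 9, 12, 3]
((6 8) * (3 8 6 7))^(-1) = (3 7 8) = [0, 1, 2, 7, 4, 5, 6, 8, 3]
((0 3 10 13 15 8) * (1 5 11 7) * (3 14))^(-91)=(15)(1 5 11 7)=[0, 5, 2, 3, 4, 11, 6, 1, 8, 9, 10, 7, 12, 13, 14, 15]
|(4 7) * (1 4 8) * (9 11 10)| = |(1 4 7 8)(9 11 10)| = 12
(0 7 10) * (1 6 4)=(0 7 10)(1 6 4)=[7, 6, 2, 3, 1, 5, 4, 10, 8, 9, 0]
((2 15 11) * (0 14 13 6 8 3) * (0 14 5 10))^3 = [0, 1, 2, 6, 4, 5, 14, 7, 13, 9, 10, 11, 12, 3, 8, 15] = (15)(3 6 14 8 13)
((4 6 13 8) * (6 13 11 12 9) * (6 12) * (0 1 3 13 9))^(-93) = (0 13 9 1 8 12 3 4)(6 11) = [13, 8, 2, 4, 0, 5, 11, 7, 12, 1, 10, 6, 3, 9]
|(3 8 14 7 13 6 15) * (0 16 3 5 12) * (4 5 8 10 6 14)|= |(0 16 3 10 6 15 8 4 5 12)(7 13 14)|= 30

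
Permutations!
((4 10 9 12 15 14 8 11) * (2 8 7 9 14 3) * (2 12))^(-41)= (2 9 7 14 10 4 11 8)(3 12 15)= [0, 1, 9, 12, 11, 5, 6, 14, 2, 7, 4, 8, 15, 13, 10, 3]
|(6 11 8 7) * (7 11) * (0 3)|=2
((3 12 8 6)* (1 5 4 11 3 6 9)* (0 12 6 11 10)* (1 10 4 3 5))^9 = (0 10 9 8 12)(3 6 11 5) = [10, 1, 2, 6, 4, 3, 11, 7, 12, 8, 9, 5, 0]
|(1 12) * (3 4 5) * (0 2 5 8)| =|(0 2 5 3 4 8)(1 12)| =6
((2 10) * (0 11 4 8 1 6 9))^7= (11)(2 10)= [0, 1, 10, 3, 4, 5, 6, 7, 8, 9, 2, 11]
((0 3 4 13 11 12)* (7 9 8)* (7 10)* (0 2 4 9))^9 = [8, 1, 12, 10, 2, 5, 6, 9, 0, 7, 3, 13, 11, 4] = (0 8)(2 12 11 13 4)(3 10)(7 9)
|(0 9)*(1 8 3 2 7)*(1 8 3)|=|(0 9)(1 3 2 7 8)|=10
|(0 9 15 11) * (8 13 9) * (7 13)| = |(0 8 7 13 9 15 11)| = 7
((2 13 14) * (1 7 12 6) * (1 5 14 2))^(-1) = [0, 14, 13, 3, 4, 6, 12, 1, 8, 9, 10, 11, 7, 2, 5] = (1 14 5 6 12 7)(2 13)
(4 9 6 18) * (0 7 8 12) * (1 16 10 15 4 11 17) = (0 7 8 12)(1 16 10 15 4 9 6 18 11 17) = [7, 16, 2, 3, 9, 5, 18, 8, 12, 6, 15, 17, 0, 13, 14, 4, 10, 1, 11]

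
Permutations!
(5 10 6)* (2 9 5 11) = [0, 1, 9, 3, 4, 10, 11, 7, 8, 5, 6, 2] = (2 9 5 10 6 11)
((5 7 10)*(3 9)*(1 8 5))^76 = (1 8 5 7 10) = [0, 8, 2, 3, 4, 7, 6, 10, 5, 9, 1]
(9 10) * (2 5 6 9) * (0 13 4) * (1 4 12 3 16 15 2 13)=(0 1 4)(2 5 6 9 10 13 12 3 16 15)=[1, 4, 5, 16, 0, 6, 9, 7, 8, 10, 13, 11, 3, 12, 14, 2, 15]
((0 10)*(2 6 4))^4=(10)(2 6 4)=[0, 1, 6, 3, 2, 5, 4, 7, 8, 9, 10]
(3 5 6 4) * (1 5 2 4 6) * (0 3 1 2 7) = (0 3 7)(1 5 2 4) = [3, 5, 4, 7, 1, 2, 6, 0]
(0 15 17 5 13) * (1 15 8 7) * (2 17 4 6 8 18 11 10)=[18, 15, 17, 3, 6, 13, 8, 1, 7, 9, 2, 10, 12, 0, 14, 4, 16, 5, 11]=(0 18 11 10 2 17 5 13)(1 15 4 6 8 7)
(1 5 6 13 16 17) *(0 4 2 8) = (0 4 2 8)(1 5 6 13 16 17) = [4, 5, 8, 3, 2, 6, 13, 7, 0, 9, 10, 11, 12, 16, 14, 15, 17, 1]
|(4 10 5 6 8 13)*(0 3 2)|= 6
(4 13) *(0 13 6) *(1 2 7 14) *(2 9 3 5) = (0 13 4 6)(1 9 3 5 2 7 14) = [13, 9, 7, 5, 6, 2, 0, 14, 8, 3, 10, 11, 12, 4, 1]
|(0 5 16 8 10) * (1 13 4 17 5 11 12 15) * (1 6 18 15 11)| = 18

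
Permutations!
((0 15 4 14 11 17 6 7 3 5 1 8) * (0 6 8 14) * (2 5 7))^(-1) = (0 4 15)(1 5 2 6 8 17 11 14)(3 7) = [4, 5, 6, 7, 15, 2, 8, 3, 17, 9, 10, 14, 12, 13, 1, 0, 16, 11]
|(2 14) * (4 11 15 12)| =4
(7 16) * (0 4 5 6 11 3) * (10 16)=(0 4 5 6 11 3)(7 10 16)=[4, 1, 2, 0, 5, 6, 11, 10, 8, 9, 16, 3, 12, 13, 14, 15, 7]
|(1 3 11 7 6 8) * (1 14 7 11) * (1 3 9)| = 4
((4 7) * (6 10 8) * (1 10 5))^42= [0, 8, 2, 3, 4, 10, 1, 7, 5, 9, 6]= (1 8 5 10 6)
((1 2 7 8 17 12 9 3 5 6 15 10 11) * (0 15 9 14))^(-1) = (0 14 12 17 8 7 2 1 11 10 15)(3 9 6 5) = [14, 11, 1, 9, 4, 3, 5, 2, 7, 6, 15, 10, 17, 13, 12, 0, 16, 8]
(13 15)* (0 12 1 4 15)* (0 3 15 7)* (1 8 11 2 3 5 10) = (0 12 8 11 2 3 15 13 5 10 1 4 7) = [12, 4, 3, 15, 7, 10, 6, 0, 11, 9, 1, 2, 8, 5, 14, 13]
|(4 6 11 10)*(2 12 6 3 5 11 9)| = 20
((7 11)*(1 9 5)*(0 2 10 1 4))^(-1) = (0 4 5 9 1 10 2)(7 11) = [4, 10, 0, 3, 5, 9, 6, 11, 8, 1, 2, 7]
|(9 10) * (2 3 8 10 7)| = |(2 3 8 10 9 7)| = 6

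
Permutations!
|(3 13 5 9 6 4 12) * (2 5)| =8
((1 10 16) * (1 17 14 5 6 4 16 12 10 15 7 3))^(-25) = (1 3 7 15)(4 6 5 14 17 16)(10 12) = [0, 3, 2, 7, 6, 14, 5, 15, 8, 9, 12, 11, 10, 13, 17, 1, 4, 16]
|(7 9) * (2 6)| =|(2 6)(7 9)| =2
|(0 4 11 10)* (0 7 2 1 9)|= |(0 4 11 10 7 2 1 9)|= 8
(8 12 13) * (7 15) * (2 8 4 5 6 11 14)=(2 8 12 13 4 5 6 11 14)(7 15)=[0, 1, 8, 3, 5, 6, 11, 15, 12, 9, 10, 14, 13, 4, 2, 7]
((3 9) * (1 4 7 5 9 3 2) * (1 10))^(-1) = (1 10 2 9 5 7 4) = [0, 10, 9, 3, 1, 7, 6, 4, 8, 5, 2]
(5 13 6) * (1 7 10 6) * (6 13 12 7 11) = (1 11 6 5 12 7 10 13) = [0, 11, 2, 3, 4, 12, 5, 10, 8, 9, 13, 6, 7, 1]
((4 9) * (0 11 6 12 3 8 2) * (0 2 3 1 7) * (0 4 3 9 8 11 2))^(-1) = [2, 12, 0, 9, 7, 5, 11, 1, 4, 8, 10, 3, 6] = (0 2)(1 12 6 11 3 9 8 4 7)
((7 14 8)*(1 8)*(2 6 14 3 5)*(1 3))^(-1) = (1 7 8)(2 5 3 14 6) = [0, 7, 5, 14, 4, 3, 2, 8, 1, 9, 10, 11, 12, 13, 6]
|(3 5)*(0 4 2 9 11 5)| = |(0 4 2 9 11 5 3)| = 7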